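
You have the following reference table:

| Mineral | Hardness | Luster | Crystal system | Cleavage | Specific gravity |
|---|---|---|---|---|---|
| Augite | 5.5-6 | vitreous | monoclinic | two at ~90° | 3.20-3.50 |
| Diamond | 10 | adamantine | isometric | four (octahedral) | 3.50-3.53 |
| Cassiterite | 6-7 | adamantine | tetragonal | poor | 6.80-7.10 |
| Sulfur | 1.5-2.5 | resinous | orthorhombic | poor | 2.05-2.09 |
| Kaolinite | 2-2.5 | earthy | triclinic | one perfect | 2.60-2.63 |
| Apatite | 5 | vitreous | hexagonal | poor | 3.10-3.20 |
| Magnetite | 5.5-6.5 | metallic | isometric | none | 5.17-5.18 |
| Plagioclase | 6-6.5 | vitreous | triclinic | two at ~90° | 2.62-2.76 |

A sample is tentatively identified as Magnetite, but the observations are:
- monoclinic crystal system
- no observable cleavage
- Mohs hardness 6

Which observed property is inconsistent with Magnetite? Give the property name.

Monoclinic crystal system: Magnetite has isometric system — does not match.
No observable cleavage: Magnetite has cleavage none — matches.
Mohs hardness 6: Magnetite has hardness 5.5-6.5 — matches.
Everything matches except the crystal system.

crystal system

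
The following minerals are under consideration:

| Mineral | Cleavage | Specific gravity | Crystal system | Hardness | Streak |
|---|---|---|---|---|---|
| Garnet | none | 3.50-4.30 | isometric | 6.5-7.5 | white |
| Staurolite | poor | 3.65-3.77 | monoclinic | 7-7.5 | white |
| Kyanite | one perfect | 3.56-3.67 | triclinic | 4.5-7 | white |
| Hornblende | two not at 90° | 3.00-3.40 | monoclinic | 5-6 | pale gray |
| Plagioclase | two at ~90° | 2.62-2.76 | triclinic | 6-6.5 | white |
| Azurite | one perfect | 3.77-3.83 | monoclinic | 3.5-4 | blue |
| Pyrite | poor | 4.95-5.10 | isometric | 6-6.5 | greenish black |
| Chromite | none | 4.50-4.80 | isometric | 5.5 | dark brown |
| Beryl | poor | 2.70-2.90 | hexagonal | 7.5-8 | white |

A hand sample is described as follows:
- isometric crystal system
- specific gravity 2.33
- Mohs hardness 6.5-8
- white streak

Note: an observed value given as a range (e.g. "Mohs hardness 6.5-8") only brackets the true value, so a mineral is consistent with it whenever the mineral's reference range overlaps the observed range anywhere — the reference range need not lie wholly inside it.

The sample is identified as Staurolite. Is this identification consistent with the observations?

No

Isometric crystal system — Staurolite has monoclinic system; which does not match.
Specific gravity 2.33 — Staurolite has SG 3.65-3.77; which does not match.
Mohs hardness 6.5-8 — consistent with Staurolite (hardness 7-7.5).
White streak — consistent with Staurolite (white streak).
2 of the observed properties are inconsistent with Staurolite.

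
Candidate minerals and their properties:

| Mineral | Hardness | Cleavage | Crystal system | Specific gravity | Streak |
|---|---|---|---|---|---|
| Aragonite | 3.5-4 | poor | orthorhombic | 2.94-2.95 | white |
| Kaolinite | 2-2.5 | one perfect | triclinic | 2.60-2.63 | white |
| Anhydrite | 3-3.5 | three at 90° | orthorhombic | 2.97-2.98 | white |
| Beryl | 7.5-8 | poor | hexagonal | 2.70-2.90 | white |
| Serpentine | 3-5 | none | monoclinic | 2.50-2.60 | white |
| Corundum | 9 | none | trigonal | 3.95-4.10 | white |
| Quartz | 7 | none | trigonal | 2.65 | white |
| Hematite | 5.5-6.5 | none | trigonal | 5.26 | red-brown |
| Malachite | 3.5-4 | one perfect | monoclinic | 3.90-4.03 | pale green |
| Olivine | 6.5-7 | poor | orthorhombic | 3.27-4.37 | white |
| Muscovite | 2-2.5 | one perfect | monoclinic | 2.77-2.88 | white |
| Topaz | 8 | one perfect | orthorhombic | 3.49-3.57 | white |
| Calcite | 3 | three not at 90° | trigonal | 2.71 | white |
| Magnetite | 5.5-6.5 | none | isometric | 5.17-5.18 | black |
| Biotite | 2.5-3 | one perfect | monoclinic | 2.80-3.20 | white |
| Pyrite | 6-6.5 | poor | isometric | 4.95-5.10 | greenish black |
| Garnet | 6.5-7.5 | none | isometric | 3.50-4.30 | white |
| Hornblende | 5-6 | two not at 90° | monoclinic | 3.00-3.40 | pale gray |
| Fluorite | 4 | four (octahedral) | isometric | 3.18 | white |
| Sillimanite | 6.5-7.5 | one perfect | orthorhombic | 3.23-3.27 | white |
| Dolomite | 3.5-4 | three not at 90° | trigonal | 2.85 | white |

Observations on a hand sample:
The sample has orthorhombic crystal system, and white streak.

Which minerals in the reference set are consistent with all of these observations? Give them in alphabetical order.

Anhydrite, Aragonite, Olivine, Sillimanite, Topaz

Orthorhombic crystal system: only Aragonite, Anhydrite, Olivine, Topaz, Sillimanite remain.
White streak: all remaining candidates fit.
The minerals that satisfy all observations are Anhydrite, Aragonite, Olivine, Sillimanite, Topaz.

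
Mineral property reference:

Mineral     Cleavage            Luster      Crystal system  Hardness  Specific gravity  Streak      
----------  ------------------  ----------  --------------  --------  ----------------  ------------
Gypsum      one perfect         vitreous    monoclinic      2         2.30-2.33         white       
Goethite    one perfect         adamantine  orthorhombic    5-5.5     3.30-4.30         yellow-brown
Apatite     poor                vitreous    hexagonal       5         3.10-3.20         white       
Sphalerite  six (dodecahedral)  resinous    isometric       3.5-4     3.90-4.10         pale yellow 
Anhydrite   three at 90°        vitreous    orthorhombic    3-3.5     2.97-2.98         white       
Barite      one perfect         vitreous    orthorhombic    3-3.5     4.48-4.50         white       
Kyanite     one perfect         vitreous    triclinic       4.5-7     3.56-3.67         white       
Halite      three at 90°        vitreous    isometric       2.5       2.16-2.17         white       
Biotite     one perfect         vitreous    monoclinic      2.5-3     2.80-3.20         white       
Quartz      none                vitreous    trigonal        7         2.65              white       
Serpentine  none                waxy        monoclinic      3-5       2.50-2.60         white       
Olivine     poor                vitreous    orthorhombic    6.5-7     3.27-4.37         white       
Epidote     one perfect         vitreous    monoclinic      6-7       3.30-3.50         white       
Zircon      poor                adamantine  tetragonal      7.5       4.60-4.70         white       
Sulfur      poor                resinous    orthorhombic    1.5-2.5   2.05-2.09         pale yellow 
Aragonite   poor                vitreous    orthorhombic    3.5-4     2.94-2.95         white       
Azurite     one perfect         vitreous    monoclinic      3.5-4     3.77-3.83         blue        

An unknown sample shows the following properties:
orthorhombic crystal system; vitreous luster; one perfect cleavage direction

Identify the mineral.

Barite

Orthorhombic crystal system: only Goethite, Anhydrite, Barite, Olivine, Sulfur, Aragonite remain.
Vitreous luster rules out Goethite, Sulfur.
One perfect cleavage direction: leaves Barite.
Barite is the sole remaining match.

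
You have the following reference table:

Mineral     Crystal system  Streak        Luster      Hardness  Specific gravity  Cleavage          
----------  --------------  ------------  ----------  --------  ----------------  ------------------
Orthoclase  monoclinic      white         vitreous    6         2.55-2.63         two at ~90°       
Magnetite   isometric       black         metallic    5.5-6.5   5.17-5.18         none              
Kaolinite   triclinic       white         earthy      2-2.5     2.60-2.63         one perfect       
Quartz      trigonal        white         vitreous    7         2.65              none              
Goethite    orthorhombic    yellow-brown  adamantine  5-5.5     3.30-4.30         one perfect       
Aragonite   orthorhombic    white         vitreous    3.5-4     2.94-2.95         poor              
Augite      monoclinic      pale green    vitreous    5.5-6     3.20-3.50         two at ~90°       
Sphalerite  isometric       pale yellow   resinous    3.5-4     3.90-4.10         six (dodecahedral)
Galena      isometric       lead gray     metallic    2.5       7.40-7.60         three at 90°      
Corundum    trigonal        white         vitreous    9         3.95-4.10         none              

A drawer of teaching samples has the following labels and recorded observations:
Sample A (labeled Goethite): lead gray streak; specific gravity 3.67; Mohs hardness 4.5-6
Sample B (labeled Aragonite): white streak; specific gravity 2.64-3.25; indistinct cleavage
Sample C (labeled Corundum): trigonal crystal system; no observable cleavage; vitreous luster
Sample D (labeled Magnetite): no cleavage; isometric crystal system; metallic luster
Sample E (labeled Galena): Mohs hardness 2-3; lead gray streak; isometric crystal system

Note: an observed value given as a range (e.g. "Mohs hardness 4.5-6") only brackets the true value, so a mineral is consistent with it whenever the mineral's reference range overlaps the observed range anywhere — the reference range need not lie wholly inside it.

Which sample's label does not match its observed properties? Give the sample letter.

Sample A: lead gray streak is outside the reference for Goethite (yellow-brown streak) — mislabeled.
Sample B: every observation is compatible with the reference values for Aragonite.
Sample C: every observation is compatible with the reference values for Corundum.
Sample D: every observation is compatible with the reference values for Magnetite.
Sample E: every observation is compatible with the reference values for Galena.
Only sample A is inconsistent with its label.

A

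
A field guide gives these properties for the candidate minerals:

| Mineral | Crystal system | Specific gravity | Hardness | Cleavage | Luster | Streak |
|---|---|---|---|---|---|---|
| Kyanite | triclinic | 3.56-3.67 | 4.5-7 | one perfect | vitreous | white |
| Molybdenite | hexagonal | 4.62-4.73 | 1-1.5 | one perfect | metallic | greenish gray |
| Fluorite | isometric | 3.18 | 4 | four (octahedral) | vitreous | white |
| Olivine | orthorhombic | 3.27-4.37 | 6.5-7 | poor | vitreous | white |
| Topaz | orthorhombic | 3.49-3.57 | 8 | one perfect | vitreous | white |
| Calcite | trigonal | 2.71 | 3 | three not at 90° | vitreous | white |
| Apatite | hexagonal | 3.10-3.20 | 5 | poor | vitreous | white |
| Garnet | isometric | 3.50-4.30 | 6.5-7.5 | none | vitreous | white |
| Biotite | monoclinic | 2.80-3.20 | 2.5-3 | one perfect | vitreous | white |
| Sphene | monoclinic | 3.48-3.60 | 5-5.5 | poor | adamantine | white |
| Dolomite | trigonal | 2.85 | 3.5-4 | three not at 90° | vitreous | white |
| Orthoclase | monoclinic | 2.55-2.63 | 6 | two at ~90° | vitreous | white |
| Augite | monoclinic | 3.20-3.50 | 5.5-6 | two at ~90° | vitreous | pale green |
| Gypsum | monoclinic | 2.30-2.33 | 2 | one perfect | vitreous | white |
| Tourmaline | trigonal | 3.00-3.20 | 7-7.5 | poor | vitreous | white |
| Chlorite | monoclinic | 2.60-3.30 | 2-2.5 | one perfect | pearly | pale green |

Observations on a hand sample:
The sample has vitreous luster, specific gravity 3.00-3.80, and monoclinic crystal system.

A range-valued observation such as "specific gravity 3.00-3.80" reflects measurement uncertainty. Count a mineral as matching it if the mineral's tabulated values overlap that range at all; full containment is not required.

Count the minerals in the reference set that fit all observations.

2

Vitreous luster eliminates Molybdenite, Sphene, Chlorite.
Specific gravity 3.00-3.80 eliminates Calcite, Dolomite, Orthoclase, Gypsum.
Monoclinic crystal system: Biotite, Augite remain.
The minerals that satisfy all observations are Augite, Biotite.
That is 2 minerals.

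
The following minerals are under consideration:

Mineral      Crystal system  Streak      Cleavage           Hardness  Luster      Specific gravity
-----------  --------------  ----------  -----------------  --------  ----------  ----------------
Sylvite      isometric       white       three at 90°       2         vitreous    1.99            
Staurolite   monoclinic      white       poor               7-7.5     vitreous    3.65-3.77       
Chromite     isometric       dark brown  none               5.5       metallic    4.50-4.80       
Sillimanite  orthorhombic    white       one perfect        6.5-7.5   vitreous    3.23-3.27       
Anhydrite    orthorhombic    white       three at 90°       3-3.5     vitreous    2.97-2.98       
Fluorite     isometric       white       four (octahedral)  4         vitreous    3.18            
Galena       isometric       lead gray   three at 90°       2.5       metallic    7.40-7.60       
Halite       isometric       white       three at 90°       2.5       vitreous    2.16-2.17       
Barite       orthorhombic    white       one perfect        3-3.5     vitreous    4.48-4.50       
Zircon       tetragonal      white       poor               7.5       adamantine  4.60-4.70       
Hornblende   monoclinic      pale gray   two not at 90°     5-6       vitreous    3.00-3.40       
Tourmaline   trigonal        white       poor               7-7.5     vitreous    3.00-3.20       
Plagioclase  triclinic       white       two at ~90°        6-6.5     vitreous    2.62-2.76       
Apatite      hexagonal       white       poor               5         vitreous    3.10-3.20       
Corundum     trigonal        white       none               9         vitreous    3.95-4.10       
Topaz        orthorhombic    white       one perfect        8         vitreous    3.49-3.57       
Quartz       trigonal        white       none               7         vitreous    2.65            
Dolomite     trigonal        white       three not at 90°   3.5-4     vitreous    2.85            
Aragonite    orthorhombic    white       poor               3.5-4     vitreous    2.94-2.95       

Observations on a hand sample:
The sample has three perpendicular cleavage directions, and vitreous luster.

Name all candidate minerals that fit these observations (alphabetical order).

Anhydrite, Halite, Sylvite

Three perpendicular cleavage directions — only Sylvite, Anhydrite, Galena, Halite remain.
Vitreous luster is inconsistent with Galena.
The minerals that satisfy all observations are Anhydrite, Halite, Sylvite.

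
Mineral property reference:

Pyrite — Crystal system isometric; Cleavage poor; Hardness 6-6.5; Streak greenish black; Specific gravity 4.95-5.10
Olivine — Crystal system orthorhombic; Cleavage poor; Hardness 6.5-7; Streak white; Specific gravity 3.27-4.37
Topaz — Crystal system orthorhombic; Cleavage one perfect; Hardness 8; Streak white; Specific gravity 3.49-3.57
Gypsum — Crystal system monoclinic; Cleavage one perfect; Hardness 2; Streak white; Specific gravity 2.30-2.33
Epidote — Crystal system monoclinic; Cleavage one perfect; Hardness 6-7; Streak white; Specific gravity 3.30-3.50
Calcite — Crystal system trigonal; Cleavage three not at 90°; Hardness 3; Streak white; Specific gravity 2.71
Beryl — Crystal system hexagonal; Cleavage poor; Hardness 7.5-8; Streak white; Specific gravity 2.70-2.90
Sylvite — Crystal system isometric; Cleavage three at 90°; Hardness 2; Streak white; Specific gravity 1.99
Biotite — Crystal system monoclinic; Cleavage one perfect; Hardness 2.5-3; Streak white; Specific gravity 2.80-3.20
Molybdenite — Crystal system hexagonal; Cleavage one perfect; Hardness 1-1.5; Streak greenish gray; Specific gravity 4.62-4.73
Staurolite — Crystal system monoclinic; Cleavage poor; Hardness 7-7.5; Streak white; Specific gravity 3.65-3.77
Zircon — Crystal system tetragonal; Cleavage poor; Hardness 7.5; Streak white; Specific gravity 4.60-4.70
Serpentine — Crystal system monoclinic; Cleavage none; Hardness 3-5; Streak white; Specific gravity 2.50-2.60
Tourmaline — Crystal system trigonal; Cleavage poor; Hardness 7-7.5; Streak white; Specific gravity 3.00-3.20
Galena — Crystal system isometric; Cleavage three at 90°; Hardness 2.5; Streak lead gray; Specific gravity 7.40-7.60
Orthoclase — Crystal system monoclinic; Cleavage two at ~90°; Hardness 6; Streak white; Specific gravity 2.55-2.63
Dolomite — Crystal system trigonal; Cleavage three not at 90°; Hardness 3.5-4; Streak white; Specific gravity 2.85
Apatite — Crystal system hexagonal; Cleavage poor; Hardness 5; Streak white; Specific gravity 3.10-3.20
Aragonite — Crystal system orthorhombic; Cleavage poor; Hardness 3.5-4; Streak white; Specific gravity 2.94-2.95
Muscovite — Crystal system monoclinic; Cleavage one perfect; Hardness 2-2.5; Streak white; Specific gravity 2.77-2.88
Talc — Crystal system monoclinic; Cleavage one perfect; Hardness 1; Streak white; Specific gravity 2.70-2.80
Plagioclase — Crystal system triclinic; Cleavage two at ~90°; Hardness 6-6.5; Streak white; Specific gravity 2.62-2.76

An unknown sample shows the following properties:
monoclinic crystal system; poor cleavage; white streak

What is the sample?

Monoclinic crystal system — only Gypsum, Epidote, Biotite, Staurolite, Serpentine, Orthoclase, Muscovite, Talc remain.
Poor cleavage — Staurolite remains.
White streak — consistent with all remaining minerals.
Staurolite is the sole remaining match.

Staurolite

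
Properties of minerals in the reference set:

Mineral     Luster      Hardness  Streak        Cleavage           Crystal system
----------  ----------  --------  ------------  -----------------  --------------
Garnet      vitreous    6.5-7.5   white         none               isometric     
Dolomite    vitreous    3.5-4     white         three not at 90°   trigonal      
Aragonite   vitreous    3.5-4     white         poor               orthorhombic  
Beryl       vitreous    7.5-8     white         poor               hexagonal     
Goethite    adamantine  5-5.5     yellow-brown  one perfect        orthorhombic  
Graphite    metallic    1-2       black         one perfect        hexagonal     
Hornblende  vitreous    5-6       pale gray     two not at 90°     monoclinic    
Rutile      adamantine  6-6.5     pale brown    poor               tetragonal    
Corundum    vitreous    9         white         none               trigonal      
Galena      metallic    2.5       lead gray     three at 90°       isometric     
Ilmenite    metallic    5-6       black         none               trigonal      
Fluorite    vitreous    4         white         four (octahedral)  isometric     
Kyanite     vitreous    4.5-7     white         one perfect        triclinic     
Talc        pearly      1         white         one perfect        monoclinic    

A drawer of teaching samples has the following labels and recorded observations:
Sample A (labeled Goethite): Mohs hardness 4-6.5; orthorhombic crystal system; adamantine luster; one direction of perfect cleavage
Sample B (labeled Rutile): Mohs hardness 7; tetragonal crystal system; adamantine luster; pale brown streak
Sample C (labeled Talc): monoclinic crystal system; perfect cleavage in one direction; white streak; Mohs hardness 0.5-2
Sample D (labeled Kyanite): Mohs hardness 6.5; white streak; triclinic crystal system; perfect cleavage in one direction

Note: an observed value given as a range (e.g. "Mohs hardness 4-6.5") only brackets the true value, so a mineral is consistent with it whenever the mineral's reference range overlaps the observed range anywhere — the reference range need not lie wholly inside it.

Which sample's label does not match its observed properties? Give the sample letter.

Sample A: all recorded properties match Goethite.
Sample B: Mohs hardness 7 is outside the reference for Rutile (hardness 6-6.5) — mislabeled.
Sample C: all recorded properties match Talc.
Sample D: all recorded properties match Kyanite.
Only sample B is inconsistent with its label.

B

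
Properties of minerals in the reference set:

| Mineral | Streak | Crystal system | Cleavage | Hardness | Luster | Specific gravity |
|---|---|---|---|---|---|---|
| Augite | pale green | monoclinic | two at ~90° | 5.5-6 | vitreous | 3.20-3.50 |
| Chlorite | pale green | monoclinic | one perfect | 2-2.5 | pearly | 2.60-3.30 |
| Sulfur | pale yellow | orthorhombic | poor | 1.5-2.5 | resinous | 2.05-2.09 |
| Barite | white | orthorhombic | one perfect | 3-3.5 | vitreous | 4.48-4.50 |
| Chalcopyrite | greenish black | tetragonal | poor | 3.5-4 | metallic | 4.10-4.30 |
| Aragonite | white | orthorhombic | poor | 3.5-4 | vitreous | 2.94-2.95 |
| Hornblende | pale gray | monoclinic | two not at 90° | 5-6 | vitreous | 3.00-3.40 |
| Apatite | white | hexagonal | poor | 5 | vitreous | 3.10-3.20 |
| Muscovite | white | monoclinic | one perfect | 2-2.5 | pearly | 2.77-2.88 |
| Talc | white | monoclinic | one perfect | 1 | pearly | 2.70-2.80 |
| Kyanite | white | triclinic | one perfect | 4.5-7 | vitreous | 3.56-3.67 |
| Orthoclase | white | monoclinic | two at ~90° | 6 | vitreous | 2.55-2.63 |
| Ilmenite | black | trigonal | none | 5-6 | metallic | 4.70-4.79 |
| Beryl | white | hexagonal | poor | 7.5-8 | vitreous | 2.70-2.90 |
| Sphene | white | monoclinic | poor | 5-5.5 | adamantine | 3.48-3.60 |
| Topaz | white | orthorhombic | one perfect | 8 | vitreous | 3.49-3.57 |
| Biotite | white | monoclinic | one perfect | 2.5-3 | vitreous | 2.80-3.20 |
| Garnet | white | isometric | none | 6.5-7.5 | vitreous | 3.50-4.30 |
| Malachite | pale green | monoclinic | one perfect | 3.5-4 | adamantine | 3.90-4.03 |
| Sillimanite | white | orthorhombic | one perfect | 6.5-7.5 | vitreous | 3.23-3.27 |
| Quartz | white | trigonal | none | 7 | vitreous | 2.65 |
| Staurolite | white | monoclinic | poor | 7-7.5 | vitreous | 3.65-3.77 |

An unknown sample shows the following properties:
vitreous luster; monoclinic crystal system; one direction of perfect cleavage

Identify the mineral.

Vitreous luster: only Augite, Barite, Aragonite, Hornblende, Apatite, Kyanite, Orthoclase, Beryl, Topaz, Biotite, Garnet, Sillimanite, Quartz, Staurolite remain.
Monoclinic crystal system: Augite, Hornblende, Orthoclase, Biotite, Staurolite remain.
One direction of perfect cleavage: narrows the field to Biotite.
Only Biotite satisfies all observations.

Biotite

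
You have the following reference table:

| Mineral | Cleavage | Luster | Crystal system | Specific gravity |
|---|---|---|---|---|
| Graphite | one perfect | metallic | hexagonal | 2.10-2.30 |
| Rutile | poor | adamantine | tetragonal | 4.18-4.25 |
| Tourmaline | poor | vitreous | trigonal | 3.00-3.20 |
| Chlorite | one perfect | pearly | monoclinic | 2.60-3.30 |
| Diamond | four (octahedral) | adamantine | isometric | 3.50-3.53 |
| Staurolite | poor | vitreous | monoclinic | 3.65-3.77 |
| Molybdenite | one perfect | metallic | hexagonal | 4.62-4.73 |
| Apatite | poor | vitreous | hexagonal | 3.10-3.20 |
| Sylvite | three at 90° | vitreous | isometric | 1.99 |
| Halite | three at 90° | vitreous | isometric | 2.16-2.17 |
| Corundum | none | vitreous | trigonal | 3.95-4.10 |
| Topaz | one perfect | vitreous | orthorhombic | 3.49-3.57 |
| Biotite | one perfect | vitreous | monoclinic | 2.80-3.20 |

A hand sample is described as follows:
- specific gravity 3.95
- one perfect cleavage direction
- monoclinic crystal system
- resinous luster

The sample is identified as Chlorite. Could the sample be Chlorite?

Specific gravity 3.95 — Chlorite has SG 2.60-3.30; a mismatch.
One perfect cleavage direction — fits Chlorite (cleavage one perfect).
Monoclinic crystal system — fits Chlorite (monoclinic system).
Resinous luster — Chlorite has pearly luster; a mismatch.
2 of the observed properties are inconsistent with Chlorite.

Inconsistent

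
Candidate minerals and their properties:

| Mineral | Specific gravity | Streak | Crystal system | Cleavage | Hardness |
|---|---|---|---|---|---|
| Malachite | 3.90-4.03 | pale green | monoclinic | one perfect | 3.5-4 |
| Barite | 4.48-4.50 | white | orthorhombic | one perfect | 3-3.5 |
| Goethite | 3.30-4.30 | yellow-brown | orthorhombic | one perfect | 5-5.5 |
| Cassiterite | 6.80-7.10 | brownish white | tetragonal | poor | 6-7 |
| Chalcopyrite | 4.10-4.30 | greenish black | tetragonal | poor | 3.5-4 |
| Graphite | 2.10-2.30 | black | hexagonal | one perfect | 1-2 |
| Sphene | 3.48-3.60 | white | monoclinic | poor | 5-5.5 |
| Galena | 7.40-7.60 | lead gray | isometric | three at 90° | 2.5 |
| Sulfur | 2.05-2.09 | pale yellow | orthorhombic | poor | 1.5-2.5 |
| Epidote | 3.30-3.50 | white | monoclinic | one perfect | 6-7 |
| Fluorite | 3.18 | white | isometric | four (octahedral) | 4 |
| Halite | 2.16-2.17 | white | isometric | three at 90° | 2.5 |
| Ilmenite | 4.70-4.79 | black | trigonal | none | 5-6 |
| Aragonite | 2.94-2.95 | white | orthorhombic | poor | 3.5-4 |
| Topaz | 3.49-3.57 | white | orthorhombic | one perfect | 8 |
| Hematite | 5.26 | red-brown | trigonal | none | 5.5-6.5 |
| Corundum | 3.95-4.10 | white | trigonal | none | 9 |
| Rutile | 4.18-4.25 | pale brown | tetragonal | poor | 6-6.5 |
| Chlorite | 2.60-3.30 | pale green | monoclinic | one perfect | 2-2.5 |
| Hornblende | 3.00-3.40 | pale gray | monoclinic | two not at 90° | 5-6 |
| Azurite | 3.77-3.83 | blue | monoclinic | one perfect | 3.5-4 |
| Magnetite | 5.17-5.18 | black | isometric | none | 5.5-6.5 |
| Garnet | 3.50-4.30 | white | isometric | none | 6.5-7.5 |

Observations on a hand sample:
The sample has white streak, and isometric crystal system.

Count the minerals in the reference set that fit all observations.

3

White streak — only Barite, Sphene, Epidote, Fluorite, Halite, Aragonite, Topaz, Corundum, Garnet remain.
Isometric crystal system — leaves Fluorite, Halite, Garnet.
The minerals that satisfy all observations are Fluorite, Garnet, Halite.
That is 3 minerals.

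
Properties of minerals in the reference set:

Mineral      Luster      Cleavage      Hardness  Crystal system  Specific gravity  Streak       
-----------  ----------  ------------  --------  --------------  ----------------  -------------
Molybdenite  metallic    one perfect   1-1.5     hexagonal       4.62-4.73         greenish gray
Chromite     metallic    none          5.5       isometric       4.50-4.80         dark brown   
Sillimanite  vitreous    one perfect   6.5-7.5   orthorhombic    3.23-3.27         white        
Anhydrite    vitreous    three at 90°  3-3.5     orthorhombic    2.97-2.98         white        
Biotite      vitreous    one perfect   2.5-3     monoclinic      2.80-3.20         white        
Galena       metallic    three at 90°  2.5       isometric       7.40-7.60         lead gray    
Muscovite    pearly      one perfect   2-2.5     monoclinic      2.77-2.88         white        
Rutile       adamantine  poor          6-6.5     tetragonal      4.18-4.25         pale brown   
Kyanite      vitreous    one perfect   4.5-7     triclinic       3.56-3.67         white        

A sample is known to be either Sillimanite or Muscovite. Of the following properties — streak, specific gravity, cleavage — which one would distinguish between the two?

Streak: both white — no difference.
Specific gravity: Sillimanite 3.23-3.27, Muscovite 2.77-2.88 — these differ.
Cleavage: both one perfect — no difference.
Of the listed properties, specific gravity is the one that separates them.

specific gravity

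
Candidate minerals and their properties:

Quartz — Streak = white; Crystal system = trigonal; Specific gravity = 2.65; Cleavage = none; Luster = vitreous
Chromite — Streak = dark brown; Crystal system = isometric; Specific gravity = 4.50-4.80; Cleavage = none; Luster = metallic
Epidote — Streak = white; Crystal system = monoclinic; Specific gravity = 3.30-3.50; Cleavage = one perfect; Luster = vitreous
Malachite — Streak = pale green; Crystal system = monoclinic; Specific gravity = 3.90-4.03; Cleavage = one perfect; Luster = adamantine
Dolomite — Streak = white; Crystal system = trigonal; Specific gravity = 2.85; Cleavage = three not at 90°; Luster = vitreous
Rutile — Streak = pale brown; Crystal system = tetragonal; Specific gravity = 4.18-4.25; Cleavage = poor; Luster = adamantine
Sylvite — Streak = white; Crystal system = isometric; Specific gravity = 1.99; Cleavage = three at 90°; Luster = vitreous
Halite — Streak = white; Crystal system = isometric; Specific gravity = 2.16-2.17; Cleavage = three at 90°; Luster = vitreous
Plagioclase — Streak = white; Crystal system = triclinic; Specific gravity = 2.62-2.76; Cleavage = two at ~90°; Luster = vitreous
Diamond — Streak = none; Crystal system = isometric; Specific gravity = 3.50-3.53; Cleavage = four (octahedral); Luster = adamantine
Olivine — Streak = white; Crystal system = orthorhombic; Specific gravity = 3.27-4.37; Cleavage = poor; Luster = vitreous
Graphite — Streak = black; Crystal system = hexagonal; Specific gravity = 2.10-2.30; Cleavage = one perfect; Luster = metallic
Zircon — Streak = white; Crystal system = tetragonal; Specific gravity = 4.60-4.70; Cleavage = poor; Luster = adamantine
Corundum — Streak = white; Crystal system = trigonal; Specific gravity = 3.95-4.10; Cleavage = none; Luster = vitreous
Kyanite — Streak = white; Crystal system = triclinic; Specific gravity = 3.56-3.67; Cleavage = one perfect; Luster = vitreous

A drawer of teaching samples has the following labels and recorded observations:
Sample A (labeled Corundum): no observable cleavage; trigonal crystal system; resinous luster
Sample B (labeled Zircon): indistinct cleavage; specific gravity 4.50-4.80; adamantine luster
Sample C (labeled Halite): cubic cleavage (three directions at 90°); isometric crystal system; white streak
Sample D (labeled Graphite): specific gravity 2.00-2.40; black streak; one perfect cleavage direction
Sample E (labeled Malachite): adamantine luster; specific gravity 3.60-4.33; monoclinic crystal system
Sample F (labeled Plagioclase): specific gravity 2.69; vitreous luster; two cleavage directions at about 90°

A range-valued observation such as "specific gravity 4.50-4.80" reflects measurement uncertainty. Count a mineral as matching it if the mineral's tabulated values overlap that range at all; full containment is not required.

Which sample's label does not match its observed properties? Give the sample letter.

A

Sample A: resinous luster is outside the reference for Corundum (vitreous luster) — mislabeled.
Sample B: every observation is compatible with the reference values for Zircon.
Sample C: every observation is compatible with the reference values for Halite.
Sample D: every observation is compatible with the reference values for Graphite.
Sample E: every observation is compatible with the reference values for Malachite.
Sample F: every observation is compatible with the reference values for Plagioclase.
Only sample A is inconsistent with its label.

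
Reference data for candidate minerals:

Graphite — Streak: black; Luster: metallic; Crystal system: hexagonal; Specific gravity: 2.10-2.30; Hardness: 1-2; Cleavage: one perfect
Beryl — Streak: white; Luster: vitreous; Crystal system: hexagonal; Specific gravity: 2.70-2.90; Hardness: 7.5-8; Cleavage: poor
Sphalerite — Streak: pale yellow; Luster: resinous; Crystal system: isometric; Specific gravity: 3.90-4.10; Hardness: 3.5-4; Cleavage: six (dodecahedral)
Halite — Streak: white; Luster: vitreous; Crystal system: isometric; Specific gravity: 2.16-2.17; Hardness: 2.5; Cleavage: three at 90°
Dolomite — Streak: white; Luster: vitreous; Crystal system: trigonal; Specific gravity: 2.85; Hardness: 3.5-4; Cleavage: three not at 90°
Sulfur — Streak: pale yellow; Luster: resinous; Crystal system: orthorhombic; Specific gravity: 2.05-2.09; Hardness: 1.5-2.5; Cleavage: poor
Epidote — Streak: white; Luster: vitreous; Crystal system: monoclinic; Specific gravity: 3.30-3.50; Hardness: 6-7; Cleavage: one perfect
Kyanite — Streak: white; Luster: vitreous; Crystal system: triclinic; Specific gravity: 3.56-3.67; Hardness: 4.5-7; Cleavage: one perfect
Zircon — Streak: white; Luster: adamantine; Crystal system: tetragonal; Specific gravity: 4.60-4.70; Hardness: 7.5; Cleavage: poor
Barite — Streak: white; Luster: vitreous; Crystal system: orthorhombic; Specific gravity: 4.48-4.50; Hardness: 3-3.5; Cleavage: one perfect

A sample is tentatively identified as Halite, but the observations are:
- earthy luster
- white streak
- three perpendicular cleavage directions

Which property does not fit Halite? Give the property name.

Earthy luster: Halite has vitreous luster — does not match.
White streak: Halite has white streak — matches.
Three perpendicular cleavage directions: Halite has cleavage three at 90° — matches.
Only the luster is inconsistent.

luster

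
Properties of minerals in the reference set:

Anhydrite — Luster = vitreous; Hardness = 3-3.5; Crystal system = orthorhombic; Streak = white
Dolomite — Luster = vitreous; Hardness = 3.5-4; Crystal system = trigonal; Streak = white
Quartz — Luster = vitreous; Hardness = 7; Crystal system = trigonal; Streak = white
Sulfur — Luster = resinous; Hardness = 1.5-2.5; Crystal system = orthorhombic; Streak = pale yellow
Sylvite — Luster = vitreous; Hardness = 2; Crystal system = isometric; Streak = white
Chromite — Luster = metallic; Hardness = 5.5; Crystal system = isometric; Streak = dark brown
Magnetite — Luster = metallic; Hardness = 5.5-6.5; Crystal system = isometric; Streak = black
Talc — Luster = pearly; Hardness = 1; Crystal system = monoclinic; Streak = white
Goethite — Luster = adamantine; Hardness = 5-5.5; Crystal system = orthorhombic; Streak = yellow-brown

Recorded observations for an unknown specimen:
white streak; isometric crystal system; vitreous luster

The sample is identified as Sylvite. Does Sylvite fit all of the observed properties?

White streak — fits Sylvite (white streak).
Isometric crystal system — fits Sylvite (isometric system).
Vitreous luster — fits Sylvite (vitreous luster).
Nothing contradicts Sylvite.

Yes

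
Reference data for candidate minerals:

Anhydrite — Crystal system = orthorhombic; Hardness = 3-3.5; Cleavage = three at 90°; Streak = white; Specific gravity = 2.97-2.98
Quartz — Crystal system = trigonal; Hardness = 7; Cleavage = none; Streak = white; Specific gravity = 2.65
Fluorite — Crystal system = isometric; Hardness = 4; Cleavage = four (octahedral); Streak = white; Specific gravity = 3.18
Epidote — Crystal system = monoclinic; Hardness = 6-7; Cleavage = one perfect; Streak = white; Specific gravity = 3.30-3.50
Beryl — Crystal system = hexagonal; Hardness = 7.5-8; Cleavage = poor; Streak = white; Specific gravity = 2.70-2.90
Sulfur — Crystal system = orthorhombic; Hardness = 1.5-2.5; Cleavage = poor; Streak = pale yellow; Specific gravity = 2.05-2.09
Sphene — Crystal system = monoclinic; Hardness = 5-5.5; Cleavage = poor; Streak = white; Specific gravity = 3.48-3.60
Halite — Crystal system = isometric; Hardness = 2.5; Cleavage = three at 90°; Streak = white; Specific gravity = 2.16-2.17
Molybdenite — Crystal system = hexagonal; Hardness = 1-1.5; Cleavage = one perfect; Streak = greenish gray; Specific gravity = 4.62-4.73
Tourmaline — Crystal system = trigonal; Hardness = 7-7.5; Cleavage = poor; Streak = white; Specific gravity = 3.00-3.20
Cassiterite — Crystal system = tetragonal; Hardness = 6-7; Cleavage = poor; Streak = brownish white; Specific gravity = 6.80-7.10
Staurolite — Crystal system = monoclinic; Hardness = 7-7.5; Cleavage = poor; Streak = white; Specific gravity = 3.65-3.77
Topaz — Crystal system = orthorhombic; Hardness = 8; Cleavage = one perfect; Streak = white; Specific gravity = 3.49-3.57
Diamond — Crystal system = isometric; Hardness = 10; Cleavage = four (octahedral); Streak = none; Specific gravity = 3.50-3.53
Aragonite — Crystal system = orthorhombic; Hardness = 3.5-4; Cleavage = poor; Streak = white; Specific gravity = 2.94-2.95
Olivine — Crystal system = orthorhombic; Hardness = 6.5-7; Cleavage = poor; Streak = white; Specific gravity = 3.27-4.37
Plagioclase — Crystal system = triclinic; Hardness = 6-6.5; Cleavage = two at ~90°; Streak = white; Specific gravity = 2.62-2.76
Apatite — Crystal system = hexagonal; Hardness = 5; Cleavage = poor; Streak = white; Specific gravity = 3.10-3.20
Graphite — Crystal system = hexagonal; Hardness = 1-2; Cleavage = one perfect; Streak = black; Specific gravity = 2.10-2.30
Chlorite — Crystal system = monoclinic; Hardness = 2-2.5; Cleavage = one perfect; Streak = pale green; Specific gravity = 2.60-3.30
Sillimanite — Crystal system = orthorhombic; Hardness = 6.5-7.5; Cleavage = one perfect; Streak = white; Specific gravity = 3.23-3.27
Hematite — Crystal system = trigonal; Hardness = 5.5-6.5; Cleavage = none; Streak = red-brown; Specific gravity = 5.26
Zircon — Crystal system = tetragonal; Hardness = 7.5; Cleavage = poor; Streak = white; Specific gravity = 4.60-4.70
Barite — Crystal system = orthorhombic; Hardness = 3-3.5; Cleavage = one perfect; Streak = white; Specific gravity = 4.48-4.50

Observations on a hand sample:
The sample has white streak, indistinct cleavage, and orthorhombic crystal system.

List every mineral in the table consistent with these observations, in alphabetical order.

Aragonite, Olivine

White streak: only Anhydrite, Quartz, Fluorite, Epidote, Beryl, Sphene, Halite, Tourmaline, Staurolite, Topaz, Aragonite, Olivine, Plagioclase, Apatite, Sillimanite, Zircon, Barite remain.
Indistinct cleavage: leaves Beryl, Sphene, Tourmaline, Staurolite, Aragonite, Olivine, Apatite, Zircon.
Orthorhombic crystal system: leaves Aragonite, Olivine.
The minerals that satisfy all observations are Aragonite, Olivine.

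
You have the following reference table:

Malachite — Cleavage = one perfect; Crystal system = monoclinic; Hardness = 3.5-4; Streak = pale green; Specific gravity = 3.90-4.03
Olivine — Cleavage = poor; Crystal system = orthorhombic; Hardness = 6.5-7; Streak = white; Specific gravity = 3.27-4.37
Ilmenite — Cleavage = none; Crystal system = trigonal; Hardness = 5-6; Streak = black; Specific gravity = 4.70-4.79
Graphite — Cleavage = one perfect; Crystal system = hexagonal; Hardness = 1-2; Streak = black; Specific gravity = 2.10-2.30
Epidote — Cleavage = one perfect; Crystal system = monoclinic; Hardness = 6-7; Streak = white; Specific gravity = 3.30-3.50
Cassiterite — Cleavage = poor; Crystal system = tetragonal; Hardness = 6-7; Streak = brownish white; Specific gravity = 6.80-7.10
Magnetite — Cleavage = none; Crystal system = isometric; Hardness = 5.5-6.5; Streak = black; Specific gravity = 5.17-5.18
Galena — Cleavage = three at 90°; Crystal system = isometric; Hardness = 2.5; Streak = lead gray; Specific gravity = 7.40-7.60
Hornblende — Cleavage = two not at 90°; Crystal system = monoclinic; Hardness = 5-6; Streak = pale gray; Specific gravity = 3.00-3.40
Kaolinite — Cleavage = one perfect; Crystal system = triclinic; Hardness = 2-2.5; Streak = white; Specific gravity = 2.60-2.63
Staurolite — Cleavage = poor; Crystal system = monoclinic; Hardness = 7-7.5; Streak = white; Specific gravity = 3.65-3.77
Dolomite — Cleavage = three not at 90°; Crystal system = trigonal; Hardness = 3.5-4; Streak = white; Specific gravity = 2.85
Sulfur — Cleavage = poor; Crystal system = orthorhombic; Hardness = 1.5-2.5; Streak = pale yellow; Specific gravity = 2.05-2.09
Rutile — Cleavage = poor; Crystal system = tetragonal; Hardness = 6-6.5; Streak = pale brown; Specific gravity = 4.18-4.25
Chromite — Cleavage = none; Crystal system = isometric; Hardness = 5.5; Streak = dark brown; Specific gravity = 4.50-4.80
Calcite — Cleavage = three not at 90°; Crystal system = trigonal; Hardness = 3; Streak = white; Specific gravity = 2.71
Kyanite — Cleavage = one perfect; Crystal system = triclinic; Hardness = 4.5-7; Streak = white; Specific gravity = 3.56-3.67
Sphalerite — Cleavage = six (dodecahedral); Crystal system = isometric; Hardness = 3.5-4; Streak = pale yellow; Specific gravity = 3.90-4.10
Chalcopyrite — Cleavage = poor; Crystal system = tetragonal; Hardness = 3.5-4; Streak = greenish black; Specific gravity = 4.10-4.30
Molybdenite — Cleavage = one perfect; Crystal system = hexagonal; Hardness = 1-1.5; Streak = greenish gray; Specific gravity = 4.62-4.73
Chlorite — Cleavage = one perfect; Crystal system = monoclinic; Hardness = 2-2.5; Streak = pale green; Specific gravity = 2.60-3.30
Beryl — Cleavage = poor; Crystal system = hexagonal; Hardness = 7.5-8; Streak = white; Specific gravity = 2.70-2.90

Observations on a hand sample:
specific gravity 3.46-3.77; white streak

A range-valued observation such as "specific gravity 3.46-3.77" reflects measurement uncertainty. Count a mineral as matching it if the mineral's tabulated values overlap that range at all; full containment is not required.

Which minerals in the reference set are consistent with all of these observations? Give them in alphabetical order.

Specific gravity 3.46-3.77 — only Olivine, Epidote, Staurolite, Kyanite remain.
White streak — no further eliminations.
Remaining candidates: Epidote, Kyanite, Olivine, Staurolite.

Epidote, Kyanite, Olivine, Staurolite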